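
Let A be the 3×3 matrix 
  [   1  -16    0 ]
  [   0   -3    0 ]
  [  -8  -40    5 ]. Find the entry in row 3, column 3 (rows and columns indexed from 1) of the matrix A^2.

Characteristic polynomial: r^3 - 3r^2 - 13r + 15 = (r - 5)(r - 1)(r + 3), so the eigenvalues are -3, 1, 5.
r=5: eigenvector (0, 0, 1).
r=-3: eigenvector (4, 1, 9).
r=1: eigenvector (1, 0, 2).
P = [[0, 4, 1], [0, 1, 0], [1, 9, 2]], D = diag(5, -3, 1), P⁻¹ = [[-2, -1, 1], [0, 1, 0], [1, -4, 0]].
A² = P·diag(25, 9, 1)·P⁻¹ = [[1, 32, 0], [0, 9, 0], [-48, 48, 25]].
The requested entry is 25.

25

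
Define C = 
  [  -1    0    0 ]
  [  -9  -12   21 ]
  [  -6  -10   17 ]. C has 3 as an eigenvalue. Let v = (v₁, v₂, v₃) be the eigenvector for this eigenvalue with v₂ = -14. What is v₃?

-10

C − 3I = [[-4, 0, 0], [-9, -15, 21], [-6, -10, 14]].
Solving (C − 3I)v = 0 gives the eigenspace spanned by (0, -14, -10).
With v₂ = -14, v = (0, -14, -10), so v₃ = -10.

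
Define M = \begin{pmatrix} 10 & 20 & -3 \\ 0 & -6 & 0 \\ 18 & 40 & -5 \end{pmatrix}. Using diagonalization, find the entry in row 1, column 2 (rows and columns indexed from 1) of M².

Characteristic polynomial: λ^3 + λ^2 - 26λ + 24 = (λ - 4)(λ - 1)(λ + 6), so the eigenvalues are -6, 1, 4.
λ=4: eigenvector (1, 0, 2).
λ=-6: eigenvector (-2, 1, -4).
λ=1: eigenvector (1, 0, 3).
P = [[1, -2, 1], [0, 1, 0], [2, -4, 3]], D = diag(4, -6, 1), P⁻¹ = [[3, 2, -1], [0, 1, 0], [-2, 0, 1]].
M² = P·diag(16, 36, 1)·P⁻¹ = [[46, -40, -15], [0, 36, 0], [90, -80, -29]].
The requested entry is -40.

-40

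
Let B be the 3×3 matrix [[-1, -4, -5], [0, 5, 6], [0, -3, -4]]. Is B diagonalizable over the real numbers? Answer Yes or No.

Characteristic polynomial: p(s) = s^3 - 3s - 2 = (s - 2)(s + 1)^2.
s = -1 has algebraic multiplicity 2; rank(B + 1I) = 2, so geometric multiplicity = 1.
Geometric multiplicity < algebraic multiplicity, so B is not diagonalizable.

No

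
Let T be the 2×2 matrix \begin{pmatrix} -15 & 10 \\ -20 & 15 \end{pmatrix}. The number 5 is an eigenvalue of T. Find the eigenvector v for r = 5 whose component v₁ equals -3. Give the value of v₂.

T − 5I = [[-20, 10], [-20, 10]].
Solving (T − 5I)v = 0 gives the eigenspace spanned by (-3, -6).
With v₁ = -3, v = (-3, -6), so v₂ = -6.

-6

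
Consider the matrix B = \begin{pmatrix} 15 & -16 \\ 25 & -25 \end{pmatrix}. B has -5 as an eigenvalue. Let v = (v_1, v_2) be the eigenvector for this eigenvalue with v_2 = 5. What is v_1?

4

B + 5I = [[20, -16], [25, -20]].
Solving (B + 5I)v = 0 gives the eigenspace spanned by (4, 5).
With v_2 = 5, v = (4, 5), so v_1 = 4.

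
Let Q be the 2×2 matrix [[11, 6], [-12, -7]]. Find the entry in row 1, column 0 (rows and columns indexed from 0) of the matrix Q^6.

Characteristic polynomial: μ^2 - 4μ - 5 = (μ - 5)(μ + 1), so the eigenvalues are -1, 5.
μ=-1: eigenvector (-1, 2).
μ=5: eigenvector (-1, 1).
P = [[-1, -1], [2, 1]], D = diag(-1, 5), P⁻¹ = [[1, 1], [-2, -1]].
Q⁶ = P·diag(1, 15625)·P⁻¹ = [[31249, 15624], [-31248, -15623]].
The requested entry is -31248.

-31248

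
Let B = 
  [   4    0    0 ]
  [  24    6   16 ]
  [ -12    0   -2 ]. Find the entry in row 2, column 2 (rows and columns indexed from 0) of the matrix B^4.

16

Characteristic polynomial: t^3 - 8t^2 + 4t + 48 = (t - 6)(t - 4)(t + 2), so the eigenvalues are -2, 4, 6.
t=-2: eigenvector (0, -2, 1).
t=6: eigenvector (0, 1, 0).
t=4: eigenvector (1, 4, -2).
P = [[0, 0, 1], [-2, 1, 4], [1, 0, -2]], D = diag(-2, 6, 4), P⁻¹ = [[2, 0, 1], [0, 1, 2], [1, 0, 0]].
B⁴ = P·diag(16, 1296, 256)·P⁻¹ = [[256, 0, 0], [960, 1296, 2560], [-480, 0, 16]].
The requested entry is 16.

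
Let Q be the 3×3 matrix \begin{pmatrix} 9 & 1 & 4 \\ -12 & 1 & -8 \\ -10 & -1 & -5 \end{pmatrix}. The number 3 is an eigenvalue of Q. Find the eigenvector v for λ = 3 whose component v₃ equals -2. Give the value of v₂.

Q − 3I = [[6, 1, 4], [-12, -2, -8], [-10, -1, -8]].
Solving (Q − 3I)v = 0 gives the eigenspace spanned by (2, -4, -2).
With v₃ = -2, v = (2, -4, -2), so v₂ = -4.

-4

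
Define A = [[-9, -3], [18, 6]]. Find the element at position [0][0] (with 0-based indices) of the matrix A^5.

Characteristic polynomial: μ^2 + 3μ = μ(μ + 3), so the eigenvalues are -3, 0.
μ=0: eigenvector (1, -3).
μ=-3: eigenvector (1, -2).
P = [[1, 1], [-3, -2]], D = diag(0, -3), P⁻¹ = [[-2, -1], [3, 1]].
A⁵ = P·diag(0, -243)·P⁻¹ = [[-729, -243], [1458, 486]].
The requested entry is -729.

-729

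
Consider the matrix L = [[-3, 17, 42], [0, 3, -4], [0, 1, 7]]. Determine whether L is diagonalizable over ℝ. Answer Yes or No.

No

Characteristic polynomial: p(λ) = λ^3 - 7λ^2 - 5λ + 75 = (λ - 5)^2(λ + 3).
λ = 5 has algebraic multiplicity 2; rank(L − 5I) = 2, so geometric multiplicity = 1.
Geometric multiplicity < algebraic multiplicity, so L is not diagonalizable.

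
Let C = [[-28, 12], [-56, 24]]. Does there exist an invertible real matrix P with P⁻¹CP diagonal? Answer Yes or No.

Characteristic polynomial: p(t) = t^2 + 4t = t(t + 4).
All 2 eigenvalues are distinct, so C is diagonalizable.

Yes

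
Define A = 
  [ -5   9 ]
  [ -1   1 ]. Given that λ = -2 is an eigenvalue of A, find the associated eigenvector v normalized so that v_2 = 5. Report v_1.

15

A + 2I = [[-3, 9], [-1, 3]].
Solving (A + 2I)v = 0 gives the eigenspace spanned by (15, 5).
With v_2 = 5, v = (15, 5), so v_1 = 15.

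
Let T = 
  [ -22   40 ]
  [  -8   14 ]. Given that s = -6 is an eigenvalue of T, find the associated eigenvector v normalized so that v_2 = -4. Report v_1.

-10

T + 6I = [[-16, 40], [-8, 20]].
Solving (T + 6I)v = 0 gives the eigenspace spanned by (-10, -4).
With v_2 = -4, v = (-10, -4), so v_1 = -10.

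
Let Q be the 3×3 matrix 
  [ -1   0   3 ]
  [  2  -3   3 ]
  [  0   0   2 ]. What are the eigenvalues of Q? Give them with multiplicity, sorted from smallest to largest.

Characteristic polynomial: p(t) = t^3 + 2t^2 - 5t - 6 = (t - 2)(t + 1)(t + 3).
Roots (with multiplicity): -3, -1, 2.

-3, -1, 2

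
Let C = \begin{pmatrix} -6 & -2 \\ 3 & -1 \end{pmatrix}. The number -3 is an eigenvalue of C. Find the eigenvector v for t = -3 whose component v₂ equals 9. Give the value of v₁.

C + 3I = [[-3, -2], [3, 2]].
Solving (C + 3I)v = 0 gives the eigenspace spanned by (-6, 9).
With v₂ = 9, v = (-6, 9), so v₁ = -6.

-6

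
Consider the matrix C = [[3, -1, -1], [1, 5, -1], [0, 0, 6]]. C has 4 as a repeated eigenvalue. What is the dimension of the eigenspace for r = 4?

1

C − 4I = [[-1, -1, -1], [1, 1, -1], [0, 0, 2]].
This matrix has rank 2, so its null space has dimension 3 − 2 = 1.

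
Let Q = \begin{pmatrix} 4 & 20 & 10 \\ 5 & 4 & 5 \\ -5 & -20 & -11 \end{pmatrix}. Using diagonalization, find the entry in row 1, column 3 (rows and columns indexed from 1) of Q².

Characteristic polynomial: μ^3 + 3μ^2 - 22μ - 24 = (μ - 4)(μ + 1)(μ + 6), so the eigenvalues are -6, -1, 4.
μ=-6: eigenvector (1, 0, -1).
μ=4: eigenvector (2, 1, -2).
μ=-1: eigenvector (-2, -1, 3).
P = [[1, 2, -2], [0, 1, -1], [-1, -2, 3]], D = diag(-6, 4, -1), P⁻¹ = [[1, -2, 0], [1, 1, 1], [1, 0, 1]].
Q² = P·diag(36, 16, 1)·P⁻¹ = [[66, -40, 30], [15, 16, 15], [-65, 40, -29]].
The requested entry is 30.

30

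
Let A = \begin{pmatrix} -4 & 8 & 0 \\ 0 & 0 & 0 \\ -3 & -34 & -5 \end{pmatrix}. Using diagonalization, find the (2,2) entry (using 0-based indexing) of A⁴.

625

Characteristic polynomial: μ^3 + 9μ^2 + 20μ = μ(μ + 4)(μ + 5), so the eigenvalues are -5, -4, 0.
μ=-4: eigenvector (1, 0, -3).
μ=0: eigenvector (2, 1, -8).
μ=-5: eigenvector (0, 0, 1).
P = [[1, 2, 0], [0, 1, 0], [-3, -8, 1]], D = diag(-4, 0, -5), P⁻¹ = [[1, -2, 0], [0, 1, 0], [3, 2, 1]].
A⁴ = P·diag(256, 0, 625)·P⁻¹ = [[256, -512, 0], [0, 0, 0], [1107, 2786, 625]].
The requested entry is 625.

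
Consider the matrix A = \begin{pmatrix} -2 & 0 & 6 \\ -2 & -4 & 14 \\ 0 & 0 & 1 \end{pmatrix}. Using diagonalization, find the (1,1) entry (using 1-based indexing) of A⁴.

Characteristic polynomial: μ^3 + 5μ^2 + 2μ - 8 = (μ - 1)(μ + 2)(μ + 4), so the eigenvalues are -4, -2, 1.
μ=1: eigenvector (2, 2, 1).
μ=-4: eigenvector (0, 1, 0).
μ=-2: eigenvector (1, -1, 0).
P = [[2, 0, 1], [2, 1, -1], [1, 0, 0]], D = diag(1, -4, -2), P⁻¹ = [[0, 0, 1], [1, 1, -4], [1, 0, -2]].
A⁴ = P·diag(1, 256, 16)·P⁻¹ = [[16, 0, -30], [240, 256, -990], [0, 0, 1]].
The requested entry is 16.

16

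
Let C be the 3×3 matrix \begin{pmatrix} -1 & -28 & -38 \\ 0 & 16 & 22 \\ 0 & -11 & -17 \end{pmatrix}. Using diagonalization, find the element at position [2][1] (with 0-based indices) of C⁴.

671

Characteristic polynomial: t^3 + 2t^2 - 29t - 30 = (t - 5)(t + 1)(t + 6), so the eigenvalues are -6, -1, 5.
t=-1: eigenvector (1, 0, 0).
t=5: eigenvector (-3, 2, -1).
t=-6: eigenvector (2, -1, 1).
P = [[1, -3, 2], [0, 2, -1], [0, -1, 1]], D = diag(-1, 5, -6), P⁻¹ = [[1, 1, -1], [0, 1, 1], [0, 1, 2]].
C⁴ = P·diag(1, 625, 1296)·P⁻¹ = [[1, 718, 3308], [0, -46, -1342], [0, 671, 1967]].
The requested entry is 671.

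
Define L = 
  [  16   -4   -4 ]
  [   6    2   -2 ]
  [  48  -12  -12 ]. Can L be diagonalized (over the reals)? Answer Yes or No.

Yes

Characteristic polynomial: p(r) = r^3 - 6r^2 + 8r = r(r - 4)(r - 2).
All 3 eigenvalues are distinct, so L is diagonalizable.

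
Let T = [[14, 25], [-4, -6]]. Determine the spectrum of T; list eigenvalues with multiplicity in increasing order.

Characteristic polynomial: p(r) = r^2 - 8r + 16 = (r - 4)^2.
Roots (with multiplicity): 4, 4.

4, 4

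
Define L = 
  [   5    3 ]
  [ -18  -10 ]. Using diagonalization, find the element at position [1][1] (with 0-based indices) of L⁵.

-3070

Characteristic polynomial: μ^2 + 5μ + 4 = (μ + 1)(μ + 4), so the eigenvalues are -4, -1.
μ=-1: eigenvector (1, -2).
μ=-4: eigenvector (-1, 3).
P = [[1, -1], [-2, 3]], D = diag(-1, -4), P⁻¹ = [[3, 1], [2, 1]].
L⁵ = P·diag(-1, -1024)·P⁻¹ = [[2045, 1023], [-6138, -3070]].
The requested entry is -3070.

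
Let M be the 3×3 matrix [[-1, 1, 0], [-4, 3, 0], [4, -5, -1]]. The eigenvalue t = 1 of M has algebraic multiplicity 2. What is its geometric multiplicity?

M − 1I = [[-2, 1, 0], [-4, 2, 0], [4, -5, -2]].
This matrix has rank 2, so its null space has dimension 3 − 2 = 1.

1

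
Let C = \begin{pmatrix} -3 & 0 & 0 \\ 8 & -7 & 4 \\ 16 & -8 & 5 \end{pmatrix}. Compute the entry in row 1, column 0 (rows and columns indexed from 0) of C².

-16

Characteristic polynomial: λ^3 + 5λ^2 + 3λ - 9 = (λ - 1)(λ + 3)^2, so the eigenvalues are -3, -3, 1.
λ=-3: eigenvector (1, 1, -1).
λ=-3: eigenvector (0, 1, 1).
λ=1: eigenvector (0, 1, 2).
P = [[1, 0, 0], [1, 1, 1], [-1, 1, 2]], D = diag(-3, -3, 1), P⁻¹ = [[1, 0, 0], [-3, 2, -1], [2, -1, 1]].
C² = P·diag(9, 9, 1)·P⁻¹ = [[9, 0, 0], [-16, 17, -8], [-32, 16, -7]].
The requested entry is -16.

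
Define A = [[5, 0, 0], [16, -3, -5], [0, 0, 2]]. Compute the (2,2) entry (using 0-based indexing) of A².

Characteristic polynomial: t^3 - 4t^2 - 11t + 30 = (t - 5)(t - 2)(t + 3), so the eigenvalues are -3, 2, 5.
t=5: eigenvector (1, 2, 0).
t=-3: eigenvector (0, 1, 0).
t=2: eigenvector (0, -1, 1).
P = [[1, 0, 0], [2, 1, -1], [0, 0, 1]], D = diag(5, -3, 2), P⁻¹ = [[1, 0, 0], [-2, 1, 1], [0, 0, 1]].
A² = P·diag(25, 9, 4)·P⁻¹ = [[25, 0, 0], [32, 9, 5], [0, 0, 4]].
The requested entry is 4.

4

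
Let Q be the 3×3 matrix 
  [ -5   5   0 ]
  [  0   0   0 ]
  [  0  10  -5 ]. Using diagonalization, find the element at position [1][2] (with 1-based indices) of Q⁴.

-625

Characteristic polynomial: μ^3 + 10μ^2 + 25μ = μ(μ + 5)^2, so the eigenvalues are -5, -5, 0.
μ=0: eigenvector (1, 1, 2).
μ=-5: eigenvector (-1, 0, 0).
μ=-5: eigenvector (0, 0, 1).
P = [[1, -1, 0], [1, 0, 0], [2, 0, 1]], D = diag(0, -5, -5), P⁻¹ = [[0, 1, 0], [-1, 1, 0], [0, -2, 1]].
Q⁴ = P·diag(0, 625, 625)·P⁻¹ = [[625, -625, 0], [0, 0, 0], [0, -1250, 625]].
The requested entry is -625.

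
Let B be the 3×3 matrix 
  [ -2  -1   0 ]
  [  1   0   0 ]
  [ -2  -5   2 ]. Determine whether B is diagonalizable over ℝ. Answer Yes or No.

No

Characteristic polynomial: p(λ) = λ^3 - 3λ - 2 = (λ - 2)(λ + 1)^2.
λ = -1 has algebraic multiplicity 2; rank(B + 1I) = 2, so geometric multiplicity = 1.
Geometric multiplicity < algebraic multiplicity, so B is not diagonalizable.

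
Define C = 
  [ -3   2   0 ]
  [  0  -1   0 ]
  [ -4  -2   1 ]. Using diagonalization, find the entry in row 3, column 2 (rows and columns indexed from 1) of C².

Characteristic polynomial: λ^3 + 3λ^2 - λ - 3 = (λ - 1)(λ + 1)(λ + 3), so the eigenvalues are -3, -1, 1.
λ=1: eigenvector (0, 0, 1).
λ=-1: eigenvector (1, 1, 3).
λ=-3: eigenvector (1, 0, 1).
P = [[0, 1, 1], [0, 1, 0], [1, 3, 1]], D = diag(1, -1, -3), P⁻¹ = [[-1, -2, 1], [0, 1, 0], [1, -1, 0]].
C² = P·diag(1, 1, 9)·P⁻¹ = [[9, -8, 0], [0, 1, 0], [8, -8, 1]].
The requested entry is -8.

-8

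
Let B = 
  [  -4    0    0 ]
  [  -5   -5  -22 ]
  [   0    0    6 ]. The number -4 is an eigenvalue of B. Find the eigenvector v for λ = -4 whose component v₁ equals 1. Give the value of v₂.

-5

B + 4I = [[0, 0, 0], [-5, -1, -22], [0, 0, 10]].
Solving (B + 4I)v = 0 gives the eigenspace spanned by (1, -5, 0).
With v₁ = 1, v = (1, -5, 0), so v₂ = -5.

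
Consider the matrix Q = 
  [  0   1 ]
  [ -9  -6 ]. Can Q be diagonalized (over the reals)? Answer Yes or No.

Characteristic polynomial: p(μ) = μ^2 + 6μ + 9 = (μ + 3)^2.
μ = -3 has algebraic multiplicity 2; rank(Q + 3I) = 1, so geometric multiplicity = 1.
Geometric multiplicity < algebraic multiplicity, so Q is not diagonalizable.

No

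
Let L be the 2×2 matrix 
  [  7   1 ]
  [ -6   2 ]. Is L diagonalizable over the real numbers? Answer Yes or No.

Characteristic polynomial: p(r) = r^2 - 9r + 20 = (r - 5)(r - 4).
All 2 eigenvalues are distinct, so L is diagonalizable.

Yes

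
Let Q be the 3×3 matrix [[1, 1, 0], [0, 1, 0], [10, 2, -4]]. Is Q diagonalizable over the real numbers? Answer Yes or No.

No

Characteristic polynomial: p(r) = r^3 + 2r^2 - 7r + 4 = (r - 1)^2(r + 4).
r = 1 has algebraic multiplicity 2; rank(Q − 1I) = 2, so geometric multiplicity = 1.
Geometric multiplicity < algebraic multiplicity, so Q is not diagonalizable.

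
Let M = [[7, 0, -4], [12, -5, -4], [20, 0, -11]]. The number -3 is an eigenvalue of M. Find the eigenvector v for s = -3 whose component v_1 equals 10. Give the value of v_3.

M + 3I = [[10, 0, -4], [12, -2, -4], [20, 0, -8]].
Solving (M + 3I)v = 0 gives the eigenspace spanned by (10, 10, 25).
With v_1 = 10, v = (10, 10, 25), so v_3 = 25.

25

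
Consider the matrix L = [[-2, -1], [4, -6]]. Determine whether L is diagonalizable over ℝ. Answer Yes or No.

Characteristic polynomial: p(r) = r^2 + 8r + 16 = (r + 4)^2.
r = -4 has algebraic multiplicity 2; rank(L + 4I) = 1, so geometric multiplicity = 1.
Geometric multiplicity < algebraic multiplicity, so L is not diagonalizable.

No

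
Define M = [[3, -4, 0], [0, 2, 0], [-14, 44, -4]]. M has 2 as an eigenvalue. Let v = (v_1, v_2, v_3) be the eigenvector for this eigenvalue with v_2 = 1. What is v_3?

-2

M − 2I = [[1, -4, 0], [0, 0, 0], [-14, 44, -6]].
Solving (M − 2I)v = 0 gives the eigenspace spanned by (4, 1, -2).
With v_2 = 1, v = (4, 1, -2), so v_3 = -2.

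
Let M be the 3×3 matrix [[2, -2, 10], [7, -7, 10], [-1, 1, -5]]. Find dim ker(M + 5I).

M + 5I = [[7, -2, 10], [7, -2, 10], [-1, 1, 0]].
This matrix has rank 2, so its null space has dimension 3 − 2 = 1.

1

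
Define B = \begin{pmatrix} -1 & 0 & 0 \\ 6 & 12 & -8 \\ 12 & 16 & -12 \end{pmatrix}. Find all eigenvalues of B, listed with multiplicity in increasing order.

-4, -1, 4

Characteristic polynomial: p(λ) = λ^3 + λ^2 - 16λ - 16 = (λ - 4)(λ + 1)(λ + 4).
Roots (with multiplicity): -4, -1, 4.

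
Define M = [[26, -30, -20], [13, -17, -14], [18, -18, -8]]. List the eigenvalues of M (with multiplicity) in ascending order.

-4, 1, 4

Characteristic polynomial: p(μ) = μ^3 - μ^2 - 16μ + 16 = (μ - 4)(μ - 1)(μ + 4).
Roots (with multiplicity): -4, 1, 4.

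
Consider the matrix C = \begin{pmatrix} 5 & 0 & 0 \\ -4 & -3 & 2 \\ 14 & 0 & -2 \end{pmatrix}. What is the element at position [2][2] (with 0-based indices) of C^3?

-8

Characteristic polynomial: r^3 - 19r - 30 = (r - 5)(r + 2)(r + 3), so the eigenvalues are -3, -2, 5.
r=5: eigenvector (1, 0, 2).
r=-3: eigenvector (0, 1, 0).
r=-2: eigenvector (0, 2, 1).
P = [[1, 0, 0], [0, 1, 2], [2, 0, 1]], D = diag(5, -3, -2), P⁻¹ = [[1, 0, 0], [4, 1, -2], [-2, 0, 1]].
C³ = P·diag(125, -27, -8)·P⁻¹ = [[125, 0, 0], [-76, -27, 38], [266, 0, -8]].
The requested entry is -8.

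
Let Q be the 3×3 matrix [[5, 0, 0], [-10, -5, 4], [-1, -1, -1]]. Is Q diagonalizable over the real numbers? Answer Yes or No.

No

Characteristic polynomial: p(r) = r^3 + r^2 - 21r - 45 = (r - 5)(r + 3)^2.
r = -3 has algebraic multiplicity 2; rank(Q + 3I) = 2, so geometric multiplicity = 1.
Geometric multiplicity < algebraic multiplicity, so Q is not diagonalizable.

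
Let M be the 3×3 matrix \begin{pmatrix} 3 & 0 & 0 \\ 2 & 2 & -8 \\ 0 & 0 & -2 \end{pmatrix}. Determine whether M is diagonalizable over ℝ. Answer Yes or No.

Characteristic polynomial: p(r) = r^3 - 3r^2 - 4r + 12 = (r - 3)(r - 2)(r + 2).
All 3 eigenvalues are distinct, so M is diagonalizable.

Yes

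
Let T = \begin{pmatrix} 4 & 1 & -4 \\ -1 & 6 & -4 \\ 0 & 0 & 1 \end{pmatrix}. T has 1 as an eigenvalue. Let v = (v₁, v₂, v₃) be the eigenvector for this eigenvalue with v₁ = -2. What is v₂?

-2

T − 1I = [[3, 1, -4], [-1, 5, -4], [0, 0, 0]].
Solving (T − 1I)v = 0 gives the eigenspace spanned by (-2, -2, -2).
With v₁ = -2, v = (-2, -2, -2), so v₂ = -2.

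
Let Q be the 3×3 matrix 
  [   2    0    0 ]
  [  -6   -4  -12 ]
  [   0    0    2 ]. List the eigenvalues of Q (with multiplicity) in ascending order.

Characteristic polynomial: p(t) = t^3 - 12t + 16 = (t - 2)^2(t + 4).
Roots (with multiplicity): -4, 2, 2.

-4, 2, 2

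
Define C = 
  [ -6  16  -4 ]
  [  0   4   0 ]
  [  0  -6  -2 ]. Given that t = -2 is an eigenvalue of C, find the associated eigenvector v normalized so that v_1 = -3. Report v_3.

C + 2I = [[-4, 16, -4], [0, 6, 0], [0, -6, 0]].
Solving (C + 2I)v = 0 gives the eigenspace spanned by (-3, 0, 3).
With v_1 = -3, v = (-3, 0, 3), so v_3 = 3.

3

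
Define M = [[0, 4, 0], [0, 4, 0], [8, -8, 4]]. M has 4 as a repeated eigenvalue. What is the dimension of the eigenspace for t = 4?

2

M − 4I = [[-4, 4, 0], [0, 0, 0], [8, -8, 0]].
This matrix has rank 1, so its null space has dimension 3 − 1 = 2.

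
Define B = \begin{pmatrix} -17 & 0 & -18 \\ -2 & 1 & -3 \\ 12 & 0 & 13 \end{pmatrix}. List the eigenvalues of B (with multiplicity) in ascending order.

-5, 1, 1

Characteristic polynomial: p(μ) = μ^3 + 3μ^2 - 9μ + 5 = (μ - 1)^2(μ + 5).
Roots (with multiplicity): -5, 1, 1.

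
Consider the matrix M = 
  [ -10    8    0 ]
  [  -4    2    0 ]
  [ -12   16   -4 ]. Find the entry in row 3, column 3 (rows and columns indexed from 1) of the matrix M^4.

256

Characteristic polynomial: s^3 + 12s^2 + 44s + 48 = (s + 2)(s + 4)(s + 6), so the eigenvalues are -6, -4, -2.
s=-2: eigenvector (-1, -1, -2).
s=-6: eigenvector (2, 1, 4).
s=-4: eigenvector (0, 0, 1).
P = [[-1, 2, 0], [-1, 1, 0], [-2, 4, 1]], D = diag(-2, -6, -4), P⁻¹ = [[1, -2, 0], [1, -1, 0], [-2, 0, 1]].
M⁴ = P·diag(16, 1296, 256)·P⁻¹ = [[2576, -2560, 0], [1280, -1264, 0], [4640, -5120, 256]].
The requested entry is 256.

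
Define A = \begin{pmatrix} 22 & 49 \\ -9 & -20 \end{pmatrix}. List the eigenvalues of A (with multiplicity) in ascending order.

Characteristic polynomial: p(λ) = λ^2 - 2λ + 1 = (λ - 1)^2.
Roots (with multiplicity): 1, 1.

1, 1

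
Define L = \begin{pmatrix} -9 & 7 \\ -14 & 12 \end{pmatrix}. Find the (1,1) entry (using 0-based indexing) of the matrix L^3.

258

Characteristic polynomial: μ^2 - 3μ - 10 = (μ - 5)(μ + 2), so the eigenvalues are -2, 5.
μ=5: eigenvector (1, 2).
μ=-2: eigenvector (-1, -1).
P = [[1, -1], [2, -1]], D = diag(5, -2), P⁻¹ = [[-1, 1], [-2, 1]].
L³ = P·diag(125, -8)·P⁻¹ = [[-141, 133], [-266, 258]].
The requested entry is 258.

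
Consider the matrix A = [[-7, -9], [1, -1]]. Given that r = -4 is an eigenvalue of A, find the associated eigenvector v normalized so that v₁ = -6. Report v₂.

2

A + 4I = [[-3, -9], [1, 3]].
Solving (A + 4I)v = 0 gives the eigenspace spanned by (-6, 2).
With v₁ = -6, v = (-6, 2), so v₂ = 2.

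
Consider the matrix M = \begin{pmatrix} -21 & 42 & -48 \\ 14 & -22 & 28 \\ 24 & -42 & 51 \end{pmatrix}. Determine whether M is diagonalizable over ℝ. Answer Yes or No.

Characteristic polynomial: p(s) = s^3 - 8s^2 + 9s + 18 = (s - 6)(s - 3)(s + 1).
All 3 eigenvalues are distinct, so M is diagonalizable.

Yes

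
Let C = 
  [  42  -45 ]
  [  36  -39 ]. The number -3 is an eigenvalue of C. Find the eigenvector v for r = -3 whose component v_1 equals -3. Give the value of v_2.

-3

C + 3I = [[45, -45], [36, -36]].
Solving (C + 3I)v = 0 gives the eigenspace spanned by (-3, -3).
With v_1 = -3, v = (-3, -3), so v_2 = -3.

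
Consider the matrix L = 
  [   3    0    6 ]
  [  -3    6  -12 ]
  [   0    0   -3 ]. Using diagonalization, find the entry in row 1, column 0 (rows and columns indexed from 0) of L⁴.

Characteristic polynomial: λ^3 - 6λ^2 - 9λ + 54 = (λ - 6)(λ - 3)(λ + 3), so the eigenvalues are -3, 3, 6.
λ=3: eigenvector (1, 1, 0).
λ=6: eigenvector (0, 1, 0).
λ=-3: eigenvector (-1, 1, 1).
P = [[1, 0, -1], [1, 1, 1], [0, 0, 1]], D = diag(3, 6, -3), P⁻¹ = [[1, 0, 1], [-1, 1, -2], [0, 0, 1]].
L⁴ = P·diag(81, 1296, 81)·P⁻¹ = [[81, 0, 0], [-1215, 1296, -2430], [0, 0, 81]].
The requested entry is -1215.

-1215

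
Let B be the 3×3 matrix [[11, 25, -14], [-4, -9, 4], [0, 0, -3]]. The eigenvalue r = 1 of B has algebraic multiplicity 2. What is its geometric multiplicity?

B − 1I = [[10, 25, -14], [-4, -10, 4], [0, 0, -4]].
This matrix has rank 2, so its null space has dimension 3 − 2 = 1.

1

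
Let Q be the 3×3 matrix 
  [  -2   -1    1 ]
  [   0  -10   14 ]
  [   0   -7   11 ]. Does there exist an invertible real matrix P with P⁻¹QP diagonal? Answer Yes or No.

Yes

Characteristic polynomial: p(λ) = λ^3 + λ^2 - 14λ - 24 = (λ - 4)(λ + 2)(λ + 3).
All 3 eigenvalues are distinct, so Q is diagonalizable.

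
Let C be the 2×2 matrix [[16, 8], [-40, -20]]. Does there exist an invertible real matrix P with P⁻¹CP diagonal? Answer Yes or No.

Characteristic polynomial: p(μ) = μ^2 + 4μ = μ(μ + 4).
All 2 eigenvalues are distinct, so C is diagonalizable.

Yes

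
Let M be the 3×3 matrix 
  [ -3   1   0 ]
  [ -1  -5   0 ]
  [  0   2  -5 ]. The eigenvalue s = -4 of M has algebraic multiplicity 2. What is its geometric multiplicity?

M + 4I = [[1, 1, 0], [-1, -1, 0], [0, 2, -1]].
This matrix has rank 2, so its null space has dimension 3 − 2 = 1.

1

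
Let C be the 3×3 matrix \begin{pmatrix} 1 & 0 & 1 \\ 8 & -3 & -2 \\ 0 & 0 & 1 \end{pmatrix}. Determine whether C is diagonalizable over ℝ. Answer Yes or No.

No

Characteristic polynomial: p(μ) = μ^3 + μ^2 - 5μ + 3 = (μ - 1)^2(μ + 3).
μ = 1 has algebraic multiplicity 2; rank(C − 1I) = 2, so geometric multiplicity = 1.
Geometric multiplicity < algebraic multiplicity, so C is not diagonalizable.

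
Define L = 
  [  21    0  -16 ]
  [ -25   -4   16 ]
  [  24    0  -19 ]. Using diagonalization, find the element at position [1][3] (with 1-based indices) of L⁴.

-1088

Characteristic polynomial: t^3 + 2t^2 - 23t - 60 = (t - 5)(t + 3)(t + 4), so the eigenvalues are -4, -3, 5.
t=5: eigenvector (1, -1, 1).
t=-4: eigenvector (0, 1, 0).
t=-3: eigenvector (2, -2, 3).
P = [[1, 0, 2], [-1, 1, -2], [1, 0, 3]], D = diag(5, -4, -3), P⁻¹ = [[3, 0, -2], [1, 1, 0], [-1, 0, 1]].
L⁴ = P·diag(625, 256, 81)·P⁻¹ = [[1713, 0, -1088], [-1457, 256, 1088], [1632, 0, -1007]].
The requested entry is -1088.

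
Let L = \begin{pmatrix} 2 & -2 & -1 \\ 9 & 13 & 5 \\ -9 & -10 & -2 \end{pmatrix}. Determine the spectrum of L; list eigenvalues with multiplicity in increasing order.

Characteristic polynomial: p(r) = r^3 - 13r^2 + 55r - 75 = (r - 5)^2(r - 3).
Roots (with multiplicity): 3, 5, 5.

3, 5, 5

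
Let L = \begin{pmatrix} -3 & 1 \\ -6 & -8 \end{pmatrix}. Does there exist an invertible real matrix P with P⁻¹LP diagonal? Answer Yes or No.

Yes

Characteristic polynomial: p(λ) = λ^2 + 11λ + 30 = (λ + 5)(λ + 6).
All 2 eigenvalues are distinct, so L is diagonalizable.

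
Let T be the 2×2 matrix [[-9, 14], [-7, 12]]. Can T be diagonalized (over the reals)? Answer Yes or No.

Characteristic polynomial: p(s) = s^2 - 3s - 10 = (s - 5)(s + 2).
All 2 eigenvalues are distinct, so T is diagonalizable.

Yes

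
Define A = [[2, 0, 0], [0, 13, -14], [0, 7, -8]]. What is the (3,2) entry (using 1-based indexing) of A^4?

Characteristic polynomial: t^3 - 7t^2 + 4t + 12 = (t - 6)(t - 2)(t + 1), so the eigenvalues are -1, 2, 6.
t=2: eigenvector (1, 0, 0).
t=6: eigenvector (0, 2, 1).
t=-1: eigenvector (0, 1, 1).
P = [[1, 0, 0], [0, 2, 1], [0, 1, 1]], D = diag(2, 6, -1), P⁻¹ = [[1, 0, 0], [0, 1, -1], [0, -1, 2]].
A⁴ = P·diag(16, 1296, 1)·P⁻¹ = [[16, 0, 0], [0, 2591, -2590], [0, 1295, -1294]].
The requested entry is 1295.

1295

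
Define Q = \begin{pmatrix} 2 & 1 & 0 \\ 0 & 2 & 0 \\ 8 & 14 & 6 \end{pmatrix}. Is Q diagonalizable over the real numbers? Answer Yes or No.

Characteristic polynomial: p(t) = t^3 - 10t^2 + 28t - 24 = (t - 6)(t - 2)^2.
t = 2 has algebraic multiplicity 2; rank(Q − 2I) = 2, so geometric multiplicity = 1.
Geometric multiplicity < algebraic multiplicity, so Q is not diagonalizable.

No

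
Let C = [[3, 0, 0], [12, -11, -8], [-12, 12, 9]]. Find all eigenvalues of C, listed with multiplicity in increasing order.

-3, 1, 3

Characteristic polynomial: p(t) = t^3 - t^2 - 9t + 9 = (t - 3)(t - 1)(t + 3).
Roots (with multiplicity): -3, 1, 3.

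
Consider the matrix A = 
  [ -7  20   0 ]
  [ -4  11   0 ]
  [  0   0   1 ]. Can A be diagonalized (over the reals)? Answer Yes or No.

Yes

Characteristic polynomial: p(μ) = μ^3 - 5μ^2 + 7μ - 3 = (μ - 3)(μ - 1)^2.
μ = 1 has algebraic multiplicity 2; rank(A − 1I) = 1, so geometric multiplicity = 2.
Every eigenvalue has geometric = algebraic multiplicity, so A is diagonalizable.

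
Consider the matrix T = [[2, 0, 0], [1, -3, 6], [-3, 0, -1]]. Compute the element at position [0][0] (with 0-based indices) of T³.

Characteristic polynomial: r^3 + 2r^2 - 5r - 6 = (r - 2)(r + 1)(r + 3), so the eigenvalues are -3, -1, 2.
r=-1: eigenvector (0, 3, 1).
r=-3: eigenvector (0, 1, 0).
r=2: eigenvector (1, -1, -1).
P = [[0, 0, 1], [3, 1, -1], [1, 0, -1]], D = diag(-1, -3, 2), P⁻¹ = [[1, 0, 1], [-2, 1, -3], [1, 0, 0]].
T³ = P·diag(-1, -27, 8)·P⁻¹ = [[8, 0, 0], [43, -27, 78], [-9, 0, -1]].
The requested entry is 8.

8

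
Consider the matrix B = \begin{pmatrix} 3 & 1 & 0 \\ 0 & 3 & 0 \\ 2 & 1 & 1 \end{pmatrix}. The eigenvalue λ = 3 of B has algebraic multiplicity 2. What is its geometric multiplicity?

B − 3I = [[0, 1, 0], [0, 0, 0], [2, 1, -2]].
This matrix has rank 2, so its null space has dimension 3 − 2 = 1.

1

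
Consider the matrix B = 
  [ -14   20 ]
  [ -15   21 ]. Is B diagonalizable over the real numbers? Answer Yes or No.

Yes

Characteristic polynomial: p(t) = t^2 - 7t + 6 = (t - 6)(t - 1).
All 2 eigenvalues are distinct, so B is diagonalizable.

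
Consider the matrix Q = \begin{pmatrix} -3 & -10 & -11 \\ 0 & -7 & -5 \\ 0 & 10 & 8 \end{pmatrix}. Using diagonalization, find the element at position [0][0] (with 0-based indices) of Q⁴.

81

Characteristic polynomial: s^3 + 2s^2 - 9s - 18 = (s - 3)(s + 2)(s + 3), so the eigenvalues are -3, -2, 3.
s=-3: eigenvector (1, 0, 0).
s=3: eigenvector (-2, -1, 2).
s=-2: eigenvector (1, 1, -1).
P = [[1, -2, 1], [0, -1, 1], [0, 2, -1]], D = diag(-3, 3, -2), P⁻¹ = [[1, 0, 1], [0, 1, 1], [0, 2, 1]].
Q⁴ = P·diag(81, 81, 16)·P⁻¹ = [[81, -130, -65], [0, -49, -65], [0, 130, 146]].
The requested entry is 81.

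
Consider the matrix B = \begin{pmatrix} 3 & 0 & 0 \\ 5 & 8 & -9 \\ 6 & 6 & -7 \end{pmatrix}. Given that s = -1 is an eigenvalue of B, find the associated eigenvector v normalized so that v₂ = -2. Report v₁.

0

B + 1I = [[4, 0, 0], [5, 9, -9], [6, 6, -6]].
Solving (B + 1I)v = 0 gives the eigenspace spanned by (0, -2, -2).
With v₂ = -2, v = (0, -2, -2), so v₁ = 0.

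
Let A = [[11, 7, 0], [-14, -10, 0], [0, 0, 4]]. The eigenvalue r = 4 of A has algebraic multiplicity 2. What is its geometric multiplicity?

A − 4I = [[7, 7, 0], [-14, -14, 0], [0, 0, 0]].
This matrix has rank 1, so its null space has dimension 3 − 1 = 2.

2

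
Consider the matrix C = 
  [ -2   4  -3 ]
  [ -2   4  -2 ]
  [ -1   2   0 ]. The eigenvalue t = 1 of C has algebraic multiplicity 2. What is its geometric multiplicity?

C − 1I = [[-3, 4, -3], [-2, 3, -2], [-1, 2, -1]].
This matrix has rank 2, so its null space has dimension 3 − 2 = 1.

1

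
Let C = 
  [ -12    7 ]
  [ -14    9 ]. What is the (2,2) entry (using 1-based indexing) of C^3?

Characteristic polynomial: λ^2 + 3λ - 10 = (λ - 2)(λ + 5), so the eigenvalues are -5, 2.
λ=-5: eigenvector (1, 1).
λ=2: eigenvector (-1, -2).
P = [[1, -1], [1, -2]], D = diag(-5, 2), P⁻¹ = [[2, -1], [1, -1]].
C³ = P·diag(-125, 8)·P⁻¹ = [[-258, 133], [-266, 141]].
The requested entry is 141.

141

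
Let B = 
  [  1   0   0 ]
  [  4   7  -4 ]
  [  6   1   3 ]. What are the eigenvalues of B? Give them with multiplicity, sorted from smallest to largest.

1, 5, 5

Characteristic polynomial: p(λ) = λ^3 - 11λ^2 + 35λ - 25 = (λ - 5)^2(λ - 1).
Roots (with multiplicity): 1, 5, 5.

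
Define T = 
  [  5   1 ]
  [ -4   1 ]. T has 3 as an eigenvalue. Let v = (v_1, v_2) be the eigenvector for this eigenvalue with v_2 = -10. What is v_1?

T − 3I = [[2, 1], [-4, -2]].
Solving (T − 3I)v = 0 gives the eigenspace spanned by (5, -10).
With v_2 = -10, v = (5, -10), so v_1 = 5.

5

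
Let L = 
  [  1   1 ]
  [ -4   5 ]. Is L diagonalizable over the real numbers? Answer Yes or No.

No

Characteristic polynomial: p(t) = t^2 - 6t + 9 = (t - 3)^2.
t = 3 has algebraic multiplicity 2; rank(L − 3I) = 1, so geometric multiplicity = 1.
Geometric multiplicity < algebraic multiplicity, so L is not diagonalizable.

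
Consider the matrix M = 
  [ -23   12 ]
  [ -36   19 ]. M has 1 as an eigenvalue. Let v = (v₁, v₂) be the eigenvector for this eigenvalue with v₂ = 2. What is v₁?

1

M − 1I = [[-24, 12], [-36, 18]].
Solving (M − 1I)v = 0 gives the eigenspace spanned by (1, 2).
With v₂ = 2, v = (1, 2), so v₁ = 1.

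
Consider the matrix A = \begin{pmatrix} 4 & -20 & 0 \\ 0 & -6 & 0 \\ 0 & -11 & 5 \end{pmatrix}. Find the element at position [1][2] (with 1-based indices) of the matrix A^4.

Characteristic polynomial: t^3 - 3t^2 - 34t + 120 = (t - 5)(t - 4)(t + 6), so the eigenvalues are -6, 4, 5.
t=-6: eigenvector (2, 1, 1).
t=4: eigenvector (1, 0, 0).
t=5: eigenvector (0, 0, 1).
P = [[2, 1, 0], [1, 0, 0], [1, 0, 1]], D = diag(-6, 4, 5), P⁻¹ = [[0, 1, 0], [1, -2, 0], [0, -1, 1]].
A⁴ = P·diag(1296, 256, 625)·P⁻¹ = [[256, 2080, 0], [0, 1296, 0], [0, 671, 625]].
The requested entry is 2080.

2080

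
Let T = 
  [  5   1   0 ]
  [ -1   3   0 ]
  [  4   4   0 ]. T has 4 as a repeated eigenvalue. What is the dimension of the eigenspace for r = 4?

T − 4I = [[1, 1, 0], [-1, -1, 0], [4, 4, -4]].
This matrix has rank 2, so its null space has dimension 3 − 2 = 1.

1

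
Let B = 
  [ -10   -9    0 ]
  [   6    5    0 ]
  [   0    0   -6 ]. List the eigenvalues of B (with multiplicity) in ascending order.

-6, -4, -1

Characteristic polynomial: p(t) = t^3 + 11t^2 + 34t + 24 = (t + 1)(t + 4)(t + 6).
Roots (with multiplicity): -6, -4, -1.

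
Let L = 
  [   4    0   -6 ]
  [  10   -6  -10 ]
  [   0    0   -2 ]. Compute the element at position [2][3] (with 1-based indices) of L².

Characteristic polynomial: r^3 + 4r^2 - 20r - 48 = (r - 4)(r + 2)(r + 6), so the eigenvalues are -6, -2, 4.
r=-2: eigenvector (1, 0, 1).
r=-6: eigenvector (0, 1, 0).
r=4: eigenvector (1, 1, 0).
P = [[1, 0, 1], [0, 1, 1], [1, 0, 0]], D = diag(-2, -6, 4), P⁻¹ = [[0, 0, 1], [-1, 1, 1], [1, 0, -1]].
L² = P·diag(4, 36, 16)·P⁻¹ = [[16, 0, -12], [-20, 36, 20], [0, 0, 4]].
The requested entry is 20.

20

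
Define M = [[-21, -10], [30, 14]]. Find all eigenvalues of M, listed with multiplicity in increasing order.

-6, -1

Characteristic polynomial: p(t) = t^2 + 7t + 6 = (t + 1)(t + 6).
Roots (with multiplicity): -6, -1.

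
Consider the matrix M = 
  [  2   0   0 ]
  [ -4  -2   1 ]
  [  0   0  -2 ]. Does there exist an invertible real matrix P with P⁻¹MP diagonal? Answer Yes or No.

Characteristic polynomial: p(t) = t^3 + 2t^2 - 4t - 8 = (t - 2)(t + 2)^2.
t = -2 has algebraic multiplicity 2; rank(M + 2I) = 2, so geometric multiplicity = 1.
Geometric multiplicity < algebraic multiplicity, so M is not diagonalizable.

No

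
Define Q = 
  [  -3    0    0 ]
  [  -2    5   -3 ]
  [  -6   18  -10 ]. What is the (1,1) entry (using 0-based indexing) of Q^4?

Characteristic polynomial: t^3 + 8t^2 + 19t + 12 = (t + 1)(t + 3)(t + 4), so the eigenvalues are -4, -3, -1.
t=-3: eigenvector (1, -2, -6).
t=-1: eigenvector (0, 1, 2).
t=-4: eigenvector (0, 1, 3).
P = [[1, 0, 0], [-2, 1, 1], [-6, 2, 3]], D = diag(-3, -1, -4), P⁻¹ = [[1, 0, 0], [0, 3, -1], [2, -2, 1]].
Q⁴ = P·diag(81, 1, 256)·P⁻¹ = [[81, 0, 0], [350, -509, 255], [1050, -1530, 766]].
The requested entry is -509.

-509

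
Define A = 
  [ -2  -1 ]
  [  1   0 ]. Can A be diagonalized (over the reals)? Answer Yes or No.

No

Characteristic polynomial: p(λ) = λ^2 + 2λ + 1 = (λ + 1)^2.
λ = -1 has algebraic multiplicity 2; rank(A + 1I) = 1, so geometric multiplicity = 1.
Geometric multiplicity < algebraic multiplicity, so A is not diagonalizable.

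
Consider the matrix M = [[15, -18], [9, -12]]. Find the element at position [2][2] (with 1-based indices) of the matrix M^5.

-8262

Characteristic polynomial: s^2 - 3s - 18 = (s - 6)(s + 3), so the eigenvalues are -3, 6.
s=-3: eigenvector (-1, -1).
s=6: eigenvector (2, 1).
P = [[-1, 2], [-1, 1]], D = diag(-3, 6), P⁻¹ = [[1, -2], [1, -1]].
M⁵ = P·diag(-243, 7776)·P⁻¹ = [[15795, -16038], [8019, -8262]].
The requested entry is -8262.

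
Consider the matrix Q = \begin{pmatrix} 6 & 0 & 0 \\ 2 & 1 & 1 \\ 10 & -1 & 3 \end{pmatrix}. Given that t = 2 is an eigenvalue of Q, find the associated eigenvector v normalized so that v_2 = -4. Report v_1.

0

Q − 2I = [[4, 0, 0], [2, -1, 1], [10, -1, 1]].
Solving (Q − 2I)v = 0 gives the eigenspace spanned by (0, -4, -4).
With v_2 = -4, v = (0, -4, -4), so v_1 = 0.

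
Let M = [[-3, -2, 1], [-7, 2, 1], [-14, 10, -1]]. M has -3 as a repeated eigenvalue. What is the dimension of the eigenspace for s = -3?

M + 3I = [[0, -2, 1], [-7, 5, 1], [-14, 10, 2]].
This matrix has rank 2, so its null space has dimension 3 − 2 = 1.

1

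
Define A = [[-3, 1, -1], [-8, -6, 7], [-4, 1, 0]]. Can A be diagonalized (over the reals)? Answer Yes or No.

No

Characteristic polynomial: p(r) = r^3 + 9r^2 + 15r - 25 = (r - 1)(r + 5)^2.
r = -5 has algebraic multiplicity 2; rank(A + 5I) = 2, so geometric multiplicity = 1.
Geometric multiplicity < algebraic multiplicity, so A is not diagonalizable.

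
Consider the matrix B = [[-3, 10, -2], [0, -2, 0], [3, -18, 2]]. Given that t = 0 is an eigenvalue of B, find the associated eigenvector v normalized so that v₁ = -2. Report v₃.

B = [[-3, 10, -2], [0, -2, 0], [3, -18, 2]].
Solving (B)v = 0 gives the eigenspace spanned by (-2, 0, 3).
With v₁ = -2, v = (-2, 0, 3), so v₃ = 3.

3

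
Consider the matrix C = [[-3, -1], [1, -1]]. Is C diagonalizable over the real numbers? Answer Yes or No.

Characteristic polynomial: p(r) = r^2 + 4r + 4 = (r + 2)^2.
r = -2 has algebraic multiplicity 2; rank(C + 2I) = 1, so geometric multiplicity = 1.
Geometric multiplicity < algebraic multiplicity, so C is not diagonalizable.

No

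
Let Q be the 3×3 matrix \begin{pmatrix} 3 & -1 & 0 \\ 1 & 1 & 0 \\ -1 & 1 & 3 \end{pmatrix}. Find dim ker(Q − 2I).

1

Q − 2I = [[1, -1, 0], [1, -1, 0], [-1, 1, 1]].
This matrix has rank 2, so its null space has dimension 3 − 2 = 1.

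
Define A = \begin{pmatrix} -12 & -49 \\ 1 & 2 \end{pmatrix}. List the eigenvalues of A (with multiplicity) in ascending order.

Characteristic polynomial: p(r) = r^2 + 10r + 25 = (r + 5)^2.
Roots (with multiplicity): -5, -5.

-5, -5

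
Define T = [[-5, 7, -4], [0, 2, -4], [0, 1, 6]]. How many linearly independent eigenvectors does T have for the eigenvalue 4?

T − 4I = [[-9, 7, -4], [0, -2, -4], [0, 1, 2]].
This matrix has rank 2, so its null space has dimension 3 − 2 = 1.

1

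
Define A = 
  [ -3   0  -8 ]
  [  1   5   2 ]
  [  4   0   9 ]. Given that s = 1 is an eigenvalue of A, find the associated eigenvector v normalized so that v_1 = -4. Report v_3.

A − 1I = [[-4, 0, -8], [1, 4, 2], [4, 0, 8]].
Solving (A − 1I)v = 0 gives the eigenspace spanned by (-4, 0, 2).
With v_1 = -4, v = (-4, 0, 2), so v_3 = 2.

2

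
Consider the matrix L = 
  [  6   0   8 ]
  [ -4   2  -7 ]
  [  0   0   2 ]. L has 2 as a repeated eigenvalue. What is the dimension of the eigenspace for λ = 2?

L − 2I = [[4, 0, 8], [-4, 0, -7], [0, 0, 0]].
This matrix has rank 2, so its null space has dimension 3 − 2 = 1.

1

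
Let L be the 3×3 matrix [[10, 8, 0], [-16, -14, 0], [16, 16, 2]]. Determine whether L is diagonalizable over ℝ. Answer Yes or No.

Characteristic polynomial: p(μ) = μ^3 + 2μ^2 - 20μ + 24 = (μ - 2)^2(μ + 6).
μ = 2 has algebraic multiplicity 2; rank(L − 2I) = 1, so geometric multiplicity = 2.
Every eigenvalue has geometric = algebraic multiplicity, so L is diagonalizable.

Yes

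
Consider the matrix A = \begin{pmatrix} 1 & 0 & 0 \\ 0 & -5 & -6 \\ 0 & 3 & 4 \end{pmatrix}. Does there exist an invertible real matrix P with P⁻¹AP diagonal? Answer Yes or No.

Characteristic polynomial: p(μ) = μ^3 - 3μ + 2 = (μ - 1)^2(μ + 2).
μ = 1 has algebraic multiplicity 2; rank(A − 1I) = 1, so geometric multiplicity = 2.
Every eigenvalue has geometric = algebraic multiplicity, so A is diagonalizable.

Yes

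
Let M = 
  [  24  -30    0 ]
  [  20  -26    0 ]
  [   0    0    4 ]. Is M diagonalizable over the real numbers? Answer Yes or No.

Characteristic polynomial: p(λ) = λ^3 - 2λ^2 - 32λ + 96 = (λ - 4)^2(λ + 6).
λ = 4 has algebraic multiplicity 2; rank(M − 4I) = 1, so geometric multiplicity = 2.
Every eigenvalue has geometric = algebraic multiplicity, so M is diagonalizable.

Yes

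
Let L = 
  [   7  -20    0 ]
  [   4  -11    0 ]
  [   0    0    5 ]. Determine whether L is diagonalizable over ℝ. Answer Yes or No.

Yes

Characteristic polynomial: p(μ) = μ^3 - μ^2 - 17μ - 15 = (μ - 5)(μ + 1)(μ + 3).
All 3 eigenvalues are distinct, so L is diagonalizable.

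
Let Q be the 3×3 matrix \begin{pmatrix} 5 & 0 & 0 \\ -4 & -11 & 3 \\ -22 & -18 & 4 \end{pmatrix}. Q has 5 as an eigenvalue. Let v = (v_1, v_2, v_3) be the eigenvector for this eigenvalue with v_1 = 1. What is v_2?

Q − 5I = [[0, 0, 0], [-4, -16, 3], [-22, -18, -1]].
Solving (Q − 5I)v = 0 gives the eigenspace spanned by (1, -1, -4).
With v_1 = 1, v = (1, -1, -4), so v_2 = -1.

-1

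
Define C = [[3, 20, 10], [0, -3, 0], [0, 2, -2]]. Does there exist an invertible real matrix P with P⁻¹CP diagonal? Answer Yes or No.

Yes

Characteristic polynomial: p(λ) = λ^3 + 2λ^2 - 9λ - 18 = (λ - 3)(λ + 2)(λ + 3).
All 3 eigenvalues are distinct, so C is diagonalizable.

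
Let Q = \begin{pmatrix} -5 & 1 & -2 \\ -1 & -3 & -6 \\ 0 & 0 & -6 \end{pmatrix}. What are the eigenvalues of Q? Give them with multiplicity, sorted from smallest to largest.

Characteristic polynomial: p(r) = r^3 + 14r^2 + 64r + 96 = (r + 4)^2(r + 6).
Roots (with multiplicity): -6, -4, -4.

-6, -4, -4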